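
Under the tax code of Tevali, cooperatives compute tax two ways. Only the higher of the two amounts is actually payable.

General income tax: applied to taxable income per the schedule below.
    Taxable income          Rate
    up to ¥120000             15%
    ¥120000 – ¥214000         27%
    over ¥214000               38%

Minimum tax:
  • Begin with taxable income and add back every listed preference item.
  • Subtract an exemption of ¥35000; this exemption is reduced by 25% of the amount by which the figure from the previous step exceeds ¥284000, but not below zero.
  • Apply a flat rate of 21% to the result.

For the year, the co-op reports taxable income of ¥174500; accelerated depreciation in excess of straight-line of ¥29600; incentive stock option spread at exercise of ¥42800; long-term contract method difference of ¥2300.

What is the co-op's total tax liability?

¥44982

Minimum tax:
  Adjusted income: ¥174500 + ¥29600 + ¥42800 + ¥2300 = ¥249200
  Exemption: ¥249200 ≤ ¥284000, so full ¥35000 applies
  Base: ¥249200 − ¥35000 = ¥214200
  ¥214200 × 21% = ¥44982

General income tax:
  ¥120000 × 15% = ¥18000
  ¥54500 × 27% = ¥14715
  → ¥32715

¥44982 > ¥32715, so the minimum tax is the binding amount.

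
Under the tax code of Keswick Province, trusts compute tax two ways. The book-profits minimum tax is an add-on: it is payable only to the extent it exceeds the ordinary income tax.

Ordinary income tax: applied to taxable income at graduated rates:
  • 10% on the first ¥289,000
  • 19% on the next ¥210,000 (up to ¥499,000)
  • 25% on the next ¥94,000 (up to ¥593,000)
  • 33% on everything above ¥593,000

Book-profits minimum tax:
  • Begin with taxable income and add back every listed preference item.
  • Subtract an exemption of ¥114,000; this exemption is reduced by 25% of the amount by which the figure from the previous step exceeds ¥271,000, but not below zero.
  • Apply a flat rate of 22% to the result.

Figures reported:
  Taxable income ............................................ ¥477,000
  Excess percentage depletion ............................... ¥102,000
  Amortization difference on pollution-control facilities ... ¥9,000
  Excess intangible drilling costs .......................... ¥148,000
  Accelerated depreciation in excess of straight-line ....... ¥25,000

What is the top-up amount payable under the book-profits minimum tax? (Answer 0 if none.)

¥102,800

Ordinary income tax:
  ¥289,000 × 10% = ¥28,900
  ¥188,000 × 19% = ¥35,720
  → ¥64,620

Book-profits minimum tax:
  Adjusted income: ¥477,000 + ¥102,000 + ¥9,000 + ¥148,000 + ¥25,000 = ¥761,000
  Exemption: 25% × (¥761,000 − ¥271,000) = ¥122,500 ≥ ¥114,000, so the exemption is fully phased out
  Base: ¥761,000 − ¥0 = ¥761,000
  ¥761,000 × 22% = ¥167,420

Excess of book-profits minimum tax over ordinary income tax: ¥167,420 − ¥64,620 = ¥102,800.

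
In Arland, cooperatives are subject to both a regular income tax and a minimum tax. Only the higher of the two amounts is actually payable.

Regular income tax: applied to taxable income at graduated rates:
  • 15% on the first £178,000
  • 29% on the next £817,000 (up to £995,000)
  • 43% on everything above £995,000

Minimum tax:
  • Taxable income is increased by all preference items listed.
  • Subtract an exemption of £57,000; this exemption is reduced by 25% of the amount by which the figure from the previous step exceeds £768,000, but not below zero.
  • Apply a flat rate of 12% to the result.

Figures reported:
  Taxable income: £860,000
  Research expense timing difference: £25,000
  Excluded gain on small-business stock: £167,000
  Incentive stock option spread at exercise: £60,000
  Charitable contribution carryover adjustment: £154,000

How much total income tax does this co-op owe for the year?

Minimum tax:
  Adjusted income: £860,000 + £25,000 + £167,000 + £60,000 + £154,000 = £1,266,000
  Exemption: 25% × (£1,266,000 − £768,000) = £124,500 ≥ £57,000, so the exemption is fully phased out
  Base: £1,266,000 − £0 = £1,266,000
  £1,266,000 × 12% = £151,920

Regular income tax:
  £178,000 × 15% = £26,700
  £682,000 × 29% = £197,780
  → £224,480

£224,480 > £151,920, so the regular income tax governs.

£224,480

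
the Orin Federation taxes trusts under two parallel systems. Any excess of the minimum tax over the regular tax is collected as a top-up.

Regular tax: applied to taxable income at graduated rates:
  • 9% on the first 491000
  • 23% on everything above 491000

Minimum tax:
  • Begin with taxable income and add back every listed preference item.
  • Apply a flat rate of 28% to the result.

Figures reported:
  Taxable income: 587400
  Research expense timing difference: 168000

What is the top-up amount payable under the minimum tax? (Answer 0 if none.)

145150

Minimum tax:
  Adjusted income: 587400 + 168000 = 755400
  755400 × 28% = 211512

Regular tax:
  491000 × 9% = 44190
  96400 × 23% = 22172
  → 66362

Excess of minimum tax over regular tax: 211512 − 66362 = 145150.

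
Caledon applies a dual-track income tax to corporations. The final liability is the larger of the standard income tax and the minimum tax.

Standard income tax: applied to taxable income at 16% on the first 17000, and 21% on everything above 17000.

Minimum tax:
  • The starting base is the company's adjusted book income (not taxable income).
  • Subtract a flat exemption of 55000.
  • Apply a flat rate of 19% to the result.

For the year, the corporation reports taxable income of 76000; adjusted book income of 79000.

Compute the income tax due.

Minimum tax:
  Base (adjusted book income): 79000
  Less exemption 55000 → base 24000
  24000 × 19% = 4560

Standard income tax:
  17000 × 16% = 2720
  59000 × 21% = 12390
  → 15110

15110 > 4560, so the standard income tax governs.

15110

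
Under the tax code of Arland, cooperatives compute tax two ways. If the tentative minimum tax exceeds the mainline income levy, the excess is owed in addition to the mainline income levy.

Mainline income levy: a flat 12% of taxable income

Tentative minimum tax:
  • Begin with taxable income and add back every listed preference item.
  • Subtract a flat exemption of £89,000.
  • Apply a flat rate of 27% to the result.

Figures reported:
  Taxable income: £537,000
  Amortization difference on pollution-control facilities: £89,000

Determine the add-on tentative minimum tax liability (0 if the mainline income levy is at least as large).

£80,550

Mainline income levy:
  £537,000 × 12% = £64,440

Tentative minimum tax:
  Adjusted income: £537,000 + £89,000 = £626,000
  Less exemption £89,000 → base £537,000
  £537,000 × 27% = £144,990

Excess of tentative minimum tax over mainline income levy: £144,990 − £64,440 = £80,550.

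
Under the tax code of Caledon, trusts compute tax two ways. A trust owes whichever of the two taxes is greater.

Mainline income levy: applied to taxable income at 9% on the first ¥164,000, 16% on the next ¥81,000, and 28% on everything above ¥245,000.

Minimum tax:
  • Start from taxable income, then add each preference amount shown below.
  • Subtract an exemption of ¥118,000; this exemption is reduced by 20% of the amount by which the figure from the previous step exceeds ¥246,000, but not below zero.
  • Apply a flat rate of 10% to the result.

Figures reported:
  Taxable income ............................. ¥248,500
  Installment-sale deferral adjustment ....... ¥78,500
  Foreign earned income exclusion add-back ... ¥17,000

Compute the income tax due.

¥28,700

Mainline income levy:
  ¥164,000 × 9% = ¥14,760
  ¥81,000 × 16% = ¥12,960
  ¥3,500 × 28% = ¥980
  → ¥28,700

Minimum tax:
  Adjusted income: ¥248,500 + ¥78,500 + ¥17,000 = ¥344,000
  Exemption: ¥118,000 − 20% × (¥344,000 − ¥246,000) = ¥118,000 − ¥19,600 = ¥98,400
  Base: ¥344,000 − ¥98,400 = ¥245,600
  ¥245,600 × 10% = ¥24,560

¥28,700 > ¥24,560, so the mainline income levy governs.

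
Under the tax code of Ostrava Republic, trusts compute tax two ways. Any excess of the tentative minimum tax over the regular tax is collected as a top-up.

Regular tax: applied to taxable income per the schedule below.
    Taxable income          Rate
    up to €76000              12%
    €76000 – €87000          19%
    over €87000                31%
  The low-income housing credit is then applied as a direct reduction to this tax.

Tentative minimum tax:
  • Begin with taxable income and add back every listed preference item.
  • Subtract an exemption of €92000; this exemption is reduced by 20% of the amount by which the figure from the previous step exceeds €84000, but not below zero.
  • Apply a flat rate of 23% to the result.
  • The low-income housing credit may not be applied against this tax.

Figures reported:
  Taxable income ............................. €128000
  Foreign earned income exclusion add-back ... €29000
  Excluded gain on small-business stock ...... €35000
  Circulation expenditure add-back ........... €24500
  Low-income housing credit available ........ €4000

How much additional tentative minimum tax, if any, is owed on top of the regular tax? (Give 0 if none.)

Regular tax:
  €76000 × 12% = €9120
  €11000 × 19% = €2090
  €41000 × 31% = €12710
  → €23920
  Less low-income housing credit €4000 → €19920

Tentative minimum tax:
  Adjusted income: €128000 + €29000 + €35000 + €24500 = €216500
  Exemption: €92000 − 20% × (€216500 − €84000) = €92000 − €26500 = €65500
  Base: €216500 − €65500 = €151000
  €151000 × 23% = €34730

Excess of tentative minimum tax over regular tax: €34730 − €19920 = €14810.

€14810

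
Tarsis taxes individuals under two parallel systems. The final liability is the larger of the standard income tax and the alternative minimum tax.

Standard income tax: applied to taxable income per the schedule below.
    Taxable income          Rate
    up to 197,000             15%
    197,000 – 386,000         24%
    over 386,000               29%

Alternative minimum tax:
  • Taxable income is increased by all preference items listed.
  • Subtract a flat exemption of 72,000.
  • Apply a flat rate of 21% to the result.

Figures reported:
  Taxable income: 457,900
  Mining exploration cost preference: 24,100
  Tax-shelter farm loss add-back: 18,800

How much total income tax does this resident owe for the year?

95,761

Alternative minimum tax:
  Adjusted income: 457,900 + 24,100 + 18,800 = 500,800
  Less exemption 72,000 → base 428,800
  428,800 × 21% = 90,048

Standard income tax:
  197,000 × 15% = 29,550
  189,000 × 24% = 45,360
  71,900 × 29% = 20,851
  → 95,761

95,761 > 90,048, so the standard income tax governs.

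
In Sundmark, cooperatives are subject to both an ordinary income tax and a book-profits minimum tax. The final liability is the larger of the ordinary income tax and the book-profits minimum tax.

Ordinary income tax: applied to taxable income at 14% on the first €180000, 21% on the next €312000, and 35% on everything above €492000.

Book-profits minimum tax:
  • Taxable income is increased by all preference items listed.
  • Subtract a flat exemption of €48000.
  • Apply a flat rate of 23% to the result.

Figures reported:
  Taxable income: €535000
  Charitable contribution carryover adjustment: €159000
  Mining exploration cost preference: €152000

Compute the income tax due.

Ordinary income tax:
  €180000 × 14% = €25200
  €312000 × 21% = €65520
  €43000 × 35% = €15050
  → €105770

Book-profits minimum tax:
  Adjusted income: €535000 + €159000 + €152000 = €846000
  Less exemption €48000 → base €798000
  €798000 × 23% = €183540

€183540 > €105770, so the book-profits minimum tax is the binding amount.

€183540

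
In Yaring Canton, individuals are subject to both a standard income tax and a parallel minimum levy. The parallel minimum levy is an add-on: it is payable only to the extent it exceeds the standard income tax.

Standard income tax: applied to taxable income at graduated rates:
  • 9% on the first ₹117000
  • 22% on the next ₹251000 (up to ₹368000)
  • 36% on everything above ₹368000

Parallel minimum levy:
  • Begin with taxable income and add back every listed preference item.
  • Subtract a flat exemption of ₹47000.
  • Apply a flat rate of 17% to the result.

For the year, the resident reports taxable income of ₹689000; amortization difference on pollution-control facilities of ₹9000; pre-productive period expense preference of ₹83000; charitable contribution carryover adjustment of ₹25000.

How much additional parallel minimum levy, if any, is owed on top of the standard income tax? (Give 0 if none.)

Parallel minimum levy:
  Adjusted income: ₹689000 + ₹9000 + ₹83000 + ₹25000 = ₹806000
  Less exemption ₹47000 → base ₹759000
  ₹759000 × 17% = ₹129030

Standard income tax:
  ₹117000 × 9% = ₹10530
  ₹251000 × 22% = ₹55220
  ₹321000 × 36% = ₹115560
  → ₹181310

₹129030 ≤ ₹181310, so no add-on is due.

₹0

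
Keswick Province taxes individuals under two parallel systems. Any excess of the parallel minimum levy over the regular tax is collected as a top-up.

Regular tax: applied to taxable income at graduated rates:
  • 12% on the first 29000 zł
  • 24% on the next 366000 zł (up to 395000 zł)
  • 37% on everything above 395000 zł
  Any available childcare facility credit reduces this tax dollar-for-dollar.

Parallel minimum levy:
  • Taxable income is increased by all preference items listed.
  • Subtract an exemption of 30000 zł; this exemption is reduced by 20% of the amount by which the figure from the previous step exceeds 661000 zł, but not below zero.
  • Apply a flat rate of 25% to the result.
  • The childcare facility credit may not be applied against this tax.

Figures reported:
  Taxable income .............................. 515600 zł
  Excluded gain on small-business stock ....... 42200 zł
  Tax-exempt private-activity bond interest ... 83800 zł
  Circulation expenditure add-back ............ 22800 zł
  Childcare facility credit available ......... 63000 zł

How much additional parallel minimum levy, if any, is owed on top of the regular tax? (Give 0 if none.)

85828 zł

Parallel minimum levy:
  Adjusted income: 515600 zł + 42200 zł + 83800 zł + 22800 zł = 664400 zł
  Exemption: 30000 zł − 20% × (664400 zł − 661000 zł) = 30000 zł − 680 zł = 29320 zł
  Base: 664400 zł − 29320 zł = 635080 zł
  635080 zł × 25% = 158770 zł

Regular tax:
  29000 zł × 12% = 3480 zł
  366000 zł × 24% = 87840 zł
  120600 zł × 37% = 44622 zł
  → 135942 zł
  Less childcare facility credit 63000 zł → 72942 zł

Excess of parallel minimum levy over regular tax: 158770 zł − 72942 zł = 85828 zł.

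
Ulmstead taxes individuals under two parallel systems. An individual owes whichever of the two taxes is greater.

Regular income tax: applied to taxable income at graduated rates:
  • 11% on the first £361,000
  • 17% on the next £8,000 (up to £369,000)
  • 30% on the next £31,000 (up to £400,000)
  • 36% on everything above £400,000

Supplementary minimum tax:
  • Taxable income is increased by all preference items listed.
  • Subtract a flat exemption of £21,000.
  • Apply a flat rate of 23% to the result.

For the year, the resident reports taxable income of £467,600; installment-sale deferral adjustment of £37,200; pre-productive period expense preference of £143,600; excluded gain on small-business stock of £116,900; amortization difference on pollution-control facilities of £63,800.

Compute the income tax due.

£185,863

Supplementary minimum tax:
  Adjusted income: £467,600 + £37,200 + £143,600 + £116,900 + £63,800 = £829,100
  Less exemption £21,000 → base £808,100
  £808,100 × 23% = £185,863

Regular income tax:
  £361,000 × 11% = £39,710
  £8,000 × 17% = £1,360
  £31,000 × 30% = £9,300
  £67,600 × 36% = £24,336
  → £74,706

£185,863 > £74,706, so the supplementary minimum tax is the binding amount.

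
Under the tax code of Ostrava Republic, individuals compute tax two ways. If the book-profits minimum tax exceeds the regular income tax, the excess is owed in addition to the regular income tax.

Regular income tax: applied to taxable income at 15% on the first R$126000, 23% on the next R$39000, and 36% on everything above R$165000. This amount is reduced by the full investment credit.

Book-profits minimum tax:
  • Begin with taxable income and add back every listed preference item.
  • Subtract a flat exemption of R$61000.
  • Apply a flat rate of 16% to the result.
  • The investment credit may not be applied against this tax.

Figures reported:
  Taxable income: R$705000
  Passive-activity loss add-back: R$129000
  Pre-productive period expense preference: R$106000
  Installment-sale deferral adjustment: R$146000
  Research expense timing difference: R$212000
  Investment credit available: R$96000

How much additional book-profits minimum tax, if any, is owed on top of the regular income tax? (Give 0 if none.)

R$71650

Regular income tax:
  R$126000 × 15% = R$18900
  R$39000 × 23% = R$8970
  R$540000 × 36% = R$194400
  → R$222270
  Less investment credit R$96000 → R$126270

Book-profits minimum tax:
  Adjusted income: R$705000 + R$129000 + R$106000 + R$146000 + R$212000 = R$1298000
  Less exemption R$61000 → base R$1237000
  R$1237000 × 16% = R$197920

Excess of book-profits minimum tax over regular income tax: R$197920 − R$126270 = R$71650.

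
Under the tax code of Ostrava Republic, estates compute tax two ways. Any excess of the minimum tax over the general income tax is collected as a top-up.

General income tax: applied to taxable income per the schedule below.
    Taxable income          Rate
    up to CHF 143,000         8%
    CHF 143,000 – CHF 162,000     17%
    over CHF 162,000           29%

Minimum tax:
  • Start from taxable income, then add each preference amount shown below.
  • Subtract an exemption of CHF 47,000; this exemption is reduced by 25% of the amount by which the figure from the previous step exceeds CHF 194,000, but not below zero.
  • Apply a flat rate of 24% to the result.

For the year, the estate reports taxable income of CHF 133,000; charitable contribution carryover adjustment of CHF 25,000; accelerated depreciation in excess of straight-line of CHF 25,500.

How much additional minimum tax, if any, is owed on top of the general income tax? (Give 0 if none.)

CHF 22,120

General income tax:
  CHF 133,000 × 8% = CHF 10,640

Minimum tax:
  Adjusted income: CHF 133,000 + CHF 25,000 + CHF 25,500 = CHF 183,500
  Exemption: CHF 183,500 ≤ CHF 194,000, so full CHF 47,000 applies
  Base: CHF 183,500 − CHF 47,000 = CHF 136,500
  CHF 136,500 × 24% = CHF 32,760

Excess of minimum tax over general income tax: CHF 32,760 − CHF 10,640 = CHF 22,120.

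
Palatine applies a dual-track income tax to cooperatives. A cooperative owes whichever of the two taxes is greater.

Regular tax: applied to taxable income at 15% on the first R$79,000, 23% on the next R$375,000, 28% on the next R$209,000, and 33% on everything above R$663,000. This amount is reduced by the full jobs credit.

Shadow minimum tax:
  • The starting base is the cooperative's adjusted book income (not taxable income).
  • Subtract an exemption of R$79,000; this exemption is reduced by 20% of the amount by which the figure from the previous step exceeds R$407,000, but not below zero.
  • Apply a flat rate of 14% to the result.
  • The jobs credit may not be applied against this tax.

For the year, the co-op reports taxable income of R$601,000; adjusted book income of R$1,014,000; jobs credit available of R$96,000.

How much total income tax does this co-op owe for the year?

R$141,960

Regular tax:
  R$79,000 × 15% = R$11,850
  R$375,000 × 23% = R$86,250
  R$147,000 × 28% = R$41,160
  → R$139,260
  Less jobs credit R$96,000 → R$43,260

Shadow minimum tax:
  Base (adjusted book income): R$1,014,000
  Exemption: 20% × (R$1,014,000 − R$407,000) = R$121,400 ≥ R$79,000, so the exemption is fully phased out
  Base: R$1,014,000 − R$0 = R$1,014,000
  R$1,014,000 × 14% = R$141,960

R$141,960 > R$43,260, so the shadow minimum tax is the binding amount.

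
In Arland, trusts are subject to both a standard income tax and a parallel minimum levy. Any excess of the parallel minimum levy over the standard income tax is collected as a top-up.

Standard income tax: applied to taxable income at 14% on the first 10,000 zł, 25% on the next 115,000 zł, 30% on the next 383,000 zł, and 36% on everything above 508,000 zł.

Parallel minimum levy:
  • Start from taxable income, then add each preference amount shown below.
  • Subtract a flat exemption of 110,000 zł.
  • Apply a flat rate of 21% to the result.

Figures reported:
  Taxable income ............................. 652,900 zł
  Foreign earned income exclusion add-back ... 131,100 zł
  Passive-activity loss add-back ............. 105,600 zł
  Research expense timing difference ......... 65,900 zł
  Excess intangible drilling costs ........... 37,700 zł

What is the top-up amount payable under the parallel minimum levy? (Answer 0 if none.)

Parallel minimum levy:
  Adjusted income: 652,900 zł + 131,100 zł + 105,600 zł + 65,900 zł + 37,700 zł = 993,200 zł
  Less exemption 110,000 zł → base 883,200 zł
  883,200 zł × 21% = 185,472 zł

Standard income tax:
  10,000 zł × 14% = 1,400 zł
  115,000 zł × 25% = 28,750 zł
  383,000 zł × 30% = 114,900 zł
  144,900 zł × 36% = 52,164 zł
  → 197,214 zł

185,472 zł ≤ 197,214 zł, so no add-on is due.

0 zł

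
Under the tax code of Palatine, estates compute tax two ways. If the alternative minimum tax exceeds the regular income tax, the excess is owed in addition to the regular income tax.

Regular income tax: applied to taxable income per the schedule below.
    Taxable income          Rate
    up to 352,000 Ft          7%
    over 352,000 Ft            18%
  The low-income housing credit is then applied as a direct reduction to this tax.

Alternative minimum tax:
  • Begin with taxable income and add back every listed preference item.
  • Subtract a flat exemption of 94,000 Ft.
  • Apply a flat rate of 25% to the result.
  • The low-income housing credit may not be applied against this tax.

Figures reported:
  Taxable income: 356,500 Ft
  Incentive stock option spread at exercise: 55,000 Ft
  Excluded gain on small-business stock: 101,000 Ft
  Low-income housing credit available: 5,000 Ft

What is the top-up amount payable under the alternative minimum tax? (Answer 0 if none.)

Regular income tax:
  352,000 Ft × 7% = 24,640 Ft
  4,500 Ft × 18% = 810 Ft
  → 25,450 Ft
  Less low-income housing credit 5,000 Ft → 20,450 Ft

Alternative minimum tax:
  Adjusted income: 356,500 Ft + 55,000 Ft + 101,000 Ft = 512,500 Ft
  Less exemption 94,000 Ft → base 418,500 Ft
  418,500 Ft × 25% = 104,625 Ft

Excess of alternative minimum tax over regular income tax: 104,625 Ft − 20,450 Ft = 84,175 Ft.

84,175 Ft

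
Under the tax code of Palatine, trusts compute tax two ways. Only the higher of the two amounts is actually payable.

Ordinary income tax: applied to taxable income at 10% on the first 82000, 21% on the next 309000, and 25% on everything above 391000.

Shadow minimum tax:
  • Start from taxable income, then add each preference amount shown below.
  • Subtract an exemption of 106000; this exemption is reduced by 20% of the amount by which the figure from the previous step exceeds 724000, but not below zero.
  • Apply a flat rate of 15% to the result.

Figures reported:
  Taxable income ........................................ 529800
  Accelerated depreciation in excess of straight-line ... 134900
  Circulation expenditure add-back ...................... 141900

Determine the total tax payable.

107790

Ordinary income tax:
  82000 × 10% = 8200
  309000 × 21% = 64890
  138800 × 25% = 34700
  → 107790

Shadow minimum tax:
  Adjusted income: 529800 + 134900 + 141900 = 806600
  Exemption: 106000 − 20% × (806600 − 724000) = 106000 − 16520 = 89480
  Base: 806600 − 89480 = 717120
  717120 × 15% = 107568

107790 > 107568, so the ordinary income tax governs.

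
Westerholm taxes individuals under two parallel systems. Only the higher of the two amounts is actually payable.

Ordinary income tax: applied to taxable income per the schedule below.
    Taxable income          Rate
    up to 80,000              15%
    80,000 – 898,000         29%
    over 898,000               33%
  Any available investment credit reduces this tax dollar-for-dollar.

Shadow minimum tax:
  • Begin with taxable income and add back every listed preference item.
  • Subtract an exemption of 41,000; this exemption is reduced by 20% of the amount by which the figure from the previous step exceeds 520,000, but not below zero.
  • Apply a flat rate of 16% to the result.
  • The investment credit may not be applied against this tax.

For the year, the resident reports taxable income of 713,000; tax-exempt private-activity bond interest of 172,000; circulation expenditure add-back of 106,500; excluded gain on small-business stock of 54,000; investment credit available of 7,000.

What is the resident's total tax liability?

Ordinary income tax:
  80,000 × 15% = 12,000
  633,000 × 29% = 183,570
  → 195,570
  Less investment credit 7,000 → 188,570

Shadow minimum tax:
  Adjusted income: 713,000 + 172,000 + 106,500 + 54,000 = 1,045,500
  Exemption: 20% × (1,045,500 − 520,000) = 105,100 ≥ 41,000, so the exemption is fully phased out
  Base: 1,045,500 − 0 = 1,045,500
  1,045,500 × 16% = 167,280

188,570 > 167,280, so the ordinary income tax governs.

188,570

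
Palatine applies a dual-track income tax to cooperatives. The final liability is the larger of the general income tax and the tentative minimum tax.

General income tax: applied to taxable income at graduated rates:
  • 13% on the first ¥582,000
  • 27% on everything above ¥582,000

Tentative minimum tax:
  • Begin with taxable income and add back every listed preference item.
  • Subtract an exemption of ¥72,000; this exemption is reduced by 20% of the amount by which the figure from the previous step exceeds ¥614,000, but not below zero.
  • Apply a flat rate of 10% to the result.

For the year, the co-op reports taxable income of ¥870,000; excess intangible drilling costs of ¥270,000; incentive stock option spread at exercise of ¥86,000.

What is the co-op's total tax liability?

Tentative minimum tax:
  Adjusted income: ¥870,000 + ¥270,000 + ¥86,000 = ¥1,226,000
  Exemption: 20% × (¥1,226,000 − ¥614,000) = ¥122,400 ≥ ¥72,000, so the exemption is fully phased out
  Base: ¥1,226,000 − ¥0 = ¥1,226,000
  ¥1,226,000 × 10% = ¥122,600

General income tax:
  ¥582,000 × 13% = ¥75,660
  ¥288,000 × 27% = ¥77,760
  → ¥153,420

¥153,420 > ¥122,600, so the general income tax governs.

¥153,420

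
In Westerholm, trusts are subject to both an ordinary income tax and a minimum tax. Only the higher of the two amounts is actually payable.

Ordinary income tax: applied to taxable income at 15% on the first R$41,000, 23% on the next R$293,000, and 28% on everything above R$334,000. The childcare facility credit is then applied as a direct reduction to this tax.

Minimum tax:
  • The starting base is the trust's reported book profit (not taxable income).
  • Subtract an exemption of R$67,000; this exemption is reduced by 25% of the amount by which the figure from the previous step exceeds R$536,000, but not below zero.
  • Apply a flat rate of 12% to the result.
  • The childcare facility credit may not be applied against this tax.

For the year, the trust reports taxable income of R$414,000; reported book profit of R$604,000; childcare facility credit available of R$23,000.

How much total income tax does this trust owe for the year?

Minimum tax:
  Base (reported book profit): R$604,000
  Exemption: R$67,000 − 25% × (R$604,000 − R$536,000) = R$67,000 − R$17,000 = R$50,000
  Base: R$604,000 − R$50,000 = R$554,000
  R$554,000 × 12% = R$66,480

Ordinary income tax:
  R$41,000 × 15% = R$6,150
  R$293,000 × 23% = R$67,390
  R$80,000 × 28% = R$22,400
  → R$95,940
  Less childcare facility credit R$23,000 → R$72,940

R$72,940 > R$66,480, so the ordinary income tax governs.

R$72,940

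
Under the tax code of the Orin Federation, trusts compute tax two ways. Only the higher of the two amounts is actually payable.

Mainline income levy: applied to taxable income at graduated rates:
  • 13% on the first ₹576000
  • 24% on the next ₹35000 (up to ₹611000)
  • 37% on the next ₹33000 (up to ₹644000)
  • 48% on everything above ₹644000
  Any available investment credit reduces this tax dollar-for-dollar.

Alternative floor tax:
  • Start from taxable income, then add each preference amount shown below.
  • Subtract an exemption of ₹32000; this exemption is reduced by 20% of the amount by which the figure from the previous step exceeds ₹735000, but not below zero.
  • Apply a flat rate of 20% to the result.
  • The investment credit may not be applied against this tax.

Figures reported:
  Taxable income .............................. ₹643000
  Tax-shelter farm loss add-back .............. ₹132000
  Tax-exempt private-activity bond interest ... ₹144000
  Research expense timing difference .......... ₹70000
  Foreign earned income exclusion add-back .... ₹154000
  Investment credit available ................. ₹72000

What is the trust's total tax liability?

Mainline income levy:
  ₹576000 × 13% = ₹74880
  ₹35000 × 24% = ₹8400
  ₹32000 × 37% = ₹11840
  → ₹95120
  Less investment credit ₹72000 → ₹23120

Alternative floor tax:
  Adjusted income: ₹643000 + ₹132000 + ₹144000 + ₹70000 + ₹154000 = ₹1143000
  Exemption: 20% × (₹1143000 − ₹735000) = ₹81600 ≥ ₹32000, so the exemption is fully phased out
  Base: ₹1143000 − ₹0 = ₹1143000
  ₹1143000 × 20% = ₹228600

₹228600 > ₹23120, so the alternative floor tax is the binding amount.

₹228600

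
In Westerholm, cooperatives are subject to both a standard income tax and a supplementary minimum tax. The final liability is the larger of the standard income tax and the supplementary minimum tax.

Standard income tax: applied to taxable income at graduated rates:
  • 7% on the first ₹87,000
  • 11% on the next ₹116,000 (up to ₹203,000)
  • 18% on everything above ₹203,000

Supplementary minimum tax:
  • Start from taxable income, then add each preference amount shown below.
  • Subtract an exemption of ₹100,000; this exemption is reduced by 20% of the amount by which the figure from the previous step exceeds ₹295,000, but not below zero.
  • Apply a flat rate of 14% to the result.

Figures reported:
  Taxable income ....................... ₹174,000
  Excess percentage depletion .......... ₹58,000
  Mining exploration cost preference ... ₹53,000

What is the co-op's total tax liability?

₹25,900

Supplementary minimum tax:
  Adjusted income: ₹174,000 + ₹58,000 + ₹53,000 = ₹285,000
  Exemption: ₹285,000 ≤ ₹295,000, so full ₹100,000 applies
  Base: ₹285,000 − ₹100,000 = ₹185,000
  ₹185,000 × 14% = ₹25,900

Standard income tax:
  ₹87,000 × 7% = ₹6,090
  ₹87,000 × 11% = ₹9,570
  → ₹15,660

₹25,900 > ₹15,660, so the supplementary minimum tax is the binding amount.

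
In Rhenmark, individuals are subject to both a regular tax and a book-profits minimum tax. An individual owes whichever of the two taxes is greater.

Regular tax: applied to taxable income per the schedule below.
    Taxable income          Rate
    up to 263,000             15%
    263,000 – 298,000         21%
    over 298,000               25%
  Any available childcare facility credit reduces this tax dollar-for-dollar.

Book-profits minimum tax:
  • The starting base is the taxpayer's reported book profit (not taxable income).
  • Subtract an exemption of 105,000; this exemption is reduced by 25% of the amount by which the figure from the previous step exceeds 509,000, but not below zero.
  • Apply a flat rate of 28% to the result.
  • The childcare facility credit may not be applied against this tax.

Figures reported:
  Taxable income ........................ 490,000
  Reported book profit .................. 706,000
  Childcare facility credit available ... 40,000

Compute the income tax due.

182,070

Regular tax:
  263,000 × 15% = 39,450
  35,000 × 21% = 7,350
  192,000 × 25% = 48,000
  → 94,800
  Less childcare facility credit 40,000 → 54,800

Book-profits minimum tax:
  Base (reported book profit): 706,000
  Exemption: 105,000 − 25% × (706,000 − 509,000) = 105,000 − 49,250 = 55,750
  Base: 706,000 − 55,750 = 650,250
  650,250 × 28% = 182,070

182,070 > 54,800, so the book-profits minimum tax is the binding amount.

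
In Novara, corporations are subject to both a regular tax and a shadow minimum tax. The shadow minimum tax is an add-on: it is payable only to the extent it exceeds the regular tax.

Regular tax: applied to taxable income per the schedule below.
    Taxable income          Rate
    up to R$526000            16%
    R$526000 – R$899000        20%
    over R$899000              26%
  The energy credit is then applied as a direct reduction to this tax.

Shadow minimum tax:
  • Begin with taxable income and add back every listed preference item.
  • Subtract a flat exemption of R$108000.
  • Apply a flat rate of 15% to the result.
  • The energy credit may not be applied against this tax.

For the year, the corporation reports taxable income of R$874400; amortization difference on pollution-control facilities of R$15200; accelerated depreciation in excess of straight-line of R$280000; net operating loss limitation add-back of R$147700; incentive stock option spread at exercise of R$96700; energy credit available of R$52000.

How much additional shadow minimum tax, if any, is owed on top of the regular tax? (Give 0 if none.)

R$94060

Shadow minimum tax:
  Adjusted income: R$874400 + R$15200 + R$280000 + R$147700 + R$96700 = R$1414000
  Less exemption R$108000 → base R$1306000
  R$1306000 × 15% = R$195900

Regular tax:
  R$526000 × 16% = R$84160
  R$348400 × 20% = R$69680
  → R$153840
  Less energy credit R$52000 → R$101840

Excess of shadow minimum tax over regular tax: R$195900 − R$101840 = R$94060.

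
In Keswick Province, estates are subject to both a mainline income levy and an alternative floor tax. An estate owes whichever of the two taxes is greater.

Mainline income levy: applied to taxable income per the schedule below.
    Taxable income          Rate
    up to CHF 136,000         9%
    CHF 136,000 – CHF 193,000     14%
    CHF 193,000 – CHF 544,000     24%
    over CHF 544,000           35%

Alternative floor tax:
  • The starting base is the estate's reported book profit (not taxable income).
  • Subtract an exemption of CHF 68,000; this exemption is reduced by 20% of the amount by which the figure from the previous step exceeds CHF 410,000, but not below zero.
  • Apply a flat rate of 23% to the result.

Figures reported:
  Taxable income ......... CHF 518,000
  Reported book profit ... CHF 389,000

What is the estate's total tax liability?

CHF 98,220

Mainline income levy:
  CHF 136,000 × 9% = CHF 12,240
  CHF 57,000 × 14% = CHF 7,980
  CHF 325,000 × 24% = CHF 78,000
  → CHF 98,220

Alternative floor tax:
  Base (reported book profit): CHF 389,000
  Exemption: CHF 389,000 ≤ CHF 410,000, so full CHF 68,000 applies
  Base: CHF 389,000 − CHF 68,000 = CHF 321,000
  CHF 321,000 × 23% = CHF 73,830

CHF 98,220 > CHF 73,830, so the mainline income levy governs.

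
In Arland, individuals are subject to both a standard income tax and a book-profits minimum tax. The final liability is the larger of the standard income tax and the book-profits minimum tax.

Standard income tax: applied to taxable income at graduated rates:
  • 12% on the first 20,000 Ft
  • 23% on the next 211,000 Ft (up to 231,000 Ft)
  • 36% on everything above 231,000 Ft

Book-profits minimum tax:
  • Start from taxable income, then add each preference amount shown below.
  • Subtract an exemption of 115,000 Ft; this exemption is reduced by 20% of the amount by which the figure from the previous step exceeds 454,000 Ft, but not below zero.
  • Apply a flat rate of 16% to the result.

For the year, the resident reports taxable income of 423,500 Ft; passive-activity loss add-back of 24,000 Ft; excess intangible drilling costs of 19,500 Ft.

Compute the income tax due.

120,230 Ft

Standard income tax:
  20,000 Ft × 12% = 2,400 Ft
  211,000 Ft × 23% = 48,530 Ft
  192,500 Ft × 36% = 69,300 Ft
  → 120,230 Ft

Book-profits minimum tax:
  Adjusted income: 423,500 Ft + 24,000 Ft + 19,500 Ft = 467,000 Ft
  Exemption: 115,000 Ft − 20% × (467,000 Ft − 454,000 Ft) = 115,000 Ft − 2,600 Ft = 112,400 Ft
  Base: 467,000 Ft − 112,400 Ft = 354,600 Ft
  354,600 Ft × 16% = 56,736 Ft

120,230 Ft > 56,736 Ft, so the standard income tax governs.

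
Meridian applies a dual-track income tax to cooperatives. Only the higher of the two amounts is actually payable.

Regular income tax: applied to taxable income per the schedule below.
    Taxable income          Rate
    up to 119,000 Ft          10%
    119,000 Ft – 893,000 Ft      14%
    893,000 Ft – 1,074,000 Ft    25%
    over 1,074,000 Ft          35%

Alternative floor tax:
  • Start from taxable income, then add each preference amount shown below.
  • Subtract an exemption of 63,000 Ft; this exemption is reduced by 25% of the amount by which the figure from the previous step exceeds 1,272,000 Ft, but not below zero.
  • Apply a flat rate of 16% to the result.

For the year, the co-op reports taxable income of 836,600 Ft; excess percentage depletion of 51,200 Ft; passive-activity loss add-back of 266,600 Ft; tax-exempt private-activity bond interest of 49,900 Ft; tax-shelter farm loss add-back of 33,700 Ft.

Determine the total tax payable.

188,000 Ft

Alternative floor tax:
  Adjusted income: 836,600 Ft + 51,200 Ft + 266,600 Ft + 49,900 Ft + 33,700 Ft = 1,238,000 Ft
  Exemption: 1,238,000 Ft ≤ 1,272,000 Ft, so full 63,000 Ft applies
  Base: 1,238,000 Ft − 63,000 Ft = 1,175,000 Ft
  1,175,000 Ft × 16% = 188,000 Ft

Regular income tax:
  119,000 Ft × 10% = 11,900 Ft
  717,600 Ft × 14% = 100,464 Ft
  → 112,364 Ft

188,000 Ft > 112,364 Ft, so the alternative floor tax is the binding amount.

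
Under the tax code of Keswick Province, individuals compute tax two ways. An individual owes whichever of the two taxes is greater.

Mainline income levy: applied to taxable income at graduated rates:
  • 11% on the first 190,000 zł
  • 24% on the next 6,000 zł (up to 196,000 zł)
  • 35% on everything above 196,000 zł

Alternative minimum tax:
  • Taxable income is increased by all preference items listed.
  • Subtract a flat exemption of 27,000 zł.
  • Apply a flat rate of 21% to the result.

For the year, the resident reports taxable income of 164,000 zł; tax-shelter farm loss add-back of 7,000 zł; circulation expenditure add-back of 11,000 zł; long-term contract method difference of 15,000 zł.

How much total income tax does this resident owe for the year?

Alternative minimum tax:
  Adjusted income: 164,000 zł + 7,000 zł + 11,000 zł + 15,000 zł = 197,000 zł
  Less exemption 27,000 zł → base 170,000 zł
  170,000 zł × 21% = 35,700 zł

Mainline income levy:
  164,000 zł × 11% = 18,040 zł

35,700 zł > 18,040 zł, so the alternative minimum tax is the binding amount.

35,700 zł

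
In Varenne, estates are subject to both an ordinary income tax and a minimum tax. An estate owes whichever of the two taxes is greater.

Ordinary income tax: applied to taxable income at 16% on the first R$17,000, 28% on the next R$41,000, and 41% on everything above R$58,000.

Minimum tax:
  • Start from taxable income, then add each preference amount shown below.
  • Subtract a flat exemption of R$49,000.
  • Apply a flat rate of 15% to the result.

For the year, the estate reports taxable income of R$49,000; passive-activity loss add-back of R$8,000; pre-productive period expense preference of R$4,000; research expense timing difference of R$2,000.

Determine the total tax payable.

Minimum tax:
  Adjusted income: R$49,000 + R$8,000 + R$4,000 + R$2,000 = R$63,000
  Less exemption R$49,000 → base R$14,000
  R$14,000 × 15% = R$2,100

Ordinary income tax:
  R$17,000 × 16% = R$2,720
  R$32,000 × 28% = R$8,960
  → R$11,680

R$11,680 > R$2,100, so the ordinary income tax governs.

R$11,680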